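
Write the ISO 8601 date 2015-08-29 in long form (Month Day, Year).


ISO 2015-08-29 parses as year=2015, month=08, day=29
Month 8 -> August

August 29, 2015


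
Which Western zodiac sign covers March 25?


Date: March 25
Conventional tropical zodiac dates: Aries from March 21 onward; Taurus starts April 20
March 25 falls within the Aries range

Aries


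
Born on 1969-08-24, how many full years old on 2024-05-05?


Birth: 1969-08-24
Reference: 2024-05-05
Year difference: 2024 - 1969 = 55
Birthday not yet reached in 2024, subtract 1

54 years old


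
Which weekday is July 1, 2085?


Target: July 1, 2085
Anchor: Jan 1, 2085. With p = 2085 - 1 = 2084: (p + p//4 - p//100 + p//400) mod 7 = (2084 + 521 - 20 + 5) mod 7 = 2590 mod 7 = 0 -> Monday (Mon=0 ... Sun=6)
Days before July (Jan-Jun): 181 days
Weekday index = (0 + 181) mod 7 = 6

Sunday


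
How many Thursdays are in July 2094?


July 2094 has 31 days
Anchor: Jan 1, 2094. With p = 2094 - 1 = 2093: (p + p//4 - p//100 + p//400) mod 7 = (2093 + 523 - 20 + 5) mod 7 = 2601 mod 7 = 4 -> Friday (Mon=0 ... Sun=6)
Days before July (Jan-Jun): 181; July 1 index = (4 + 181) mod 7 = 3 -> Thursday
First Thursday is July 1
Thursdays: 1, 8, 15, 22, 29

5 Thursdays


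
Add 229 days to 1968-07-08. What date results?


Start: 1968-07-08, add 229 days
July 1968 has 31 days: 31 - 8 = 23 days to July 31 -> 206 left
August 1968 has 31 days -> 175 left
September 1968 has 30 days -> 145 left
October 1968 has 31 days -> 114 left
November 1968 has 30 days -> 84 left
December 1968 has 31 days -> 53 left
January 1969 has 31 days -> 22 left
February 1969: 22 <= 28 -> lands on February 22

Result: 1969-02-22


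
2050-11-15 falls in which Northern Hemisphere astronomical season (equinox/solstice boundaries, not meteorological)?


Date: November 15
Astronomical Autumn (approx.; exact equinox/solstice day varies by year): September 22 to December 20
November 15 falls within the Autumn window

Autumn


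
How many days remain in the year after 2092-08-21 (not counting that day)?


Day of year: 234 of 366
Remaining = 366 - 234

132 days


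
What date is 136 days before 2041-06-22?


Start: 2041-06-22, subtract 136 days
Back 22 days from June 22 reaches May 31, 2041 -> 114 left
May 2041 has 31 days -> back to April 30, 2041 -> 83 left
April 2041 has 30 days -> back to March 31, 2041 -> 53 left
March 2041 has 31 days -> back to February 28, 2041 -> 22 left
February 2041: 28 - 22 = 6 -> lands on February 6

Result: 2041-02-06


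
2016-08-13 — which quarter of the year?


Month: August (month 8)
Q1: Jan-Mar, Q2: Apr-Jun, Q3: Jul-Sep, Q4: Oct-Dec

Q3


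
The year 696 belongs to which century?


Century = (year - 1) // 100 + 1
= (696 - 1) // 100 + 1
= 695 // 100 + 1
= 6 + 1

7th century


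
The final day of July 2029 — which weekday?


July 2029 has 31 days
Anchor: Jan 1, 2029. With p = 2029 - 1 = 2028: (p + p//4 - p//100 + p//400) mod 7 = (2028 + 507 - 20 + 5) mod 7 = 2520 mod 7 = 0 -> Monday (Mon=0 ... Sun=6)
Days before July (Jan-Jun): 181; July 1 index = (0 + 181) mod 7 = 6 -> Sunday
Last day offset: 31 - 1 = 30 days
Weekday index = (6 + 30) mod 7 = 1

Tuesday, July 31


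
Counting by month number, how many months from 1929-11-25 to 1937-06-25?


From November 1929 to June 1937
8 years * 12 = 96 months, minus 5 months = 91

91 months


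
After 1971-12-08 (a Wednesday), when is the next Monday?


Current: Wednesday
Target: Monday
Days ahead: 5

Next Monday: 1971-12-13


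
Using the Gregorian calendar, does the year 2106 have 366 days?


Gregorian leap year rule: divisible by 4, but not by 100, unless also by 400.
2106 is not divisible by 4 -> not a leap year

No


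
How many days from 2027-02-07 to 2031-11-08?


From 2027-02-07 to 2031-11-08
2027-02-07: days before February = 31; day of year = 31 + 7 = 38
2031-11-08: days before November = 31 + 28 + 31 + 30 + 31 + 30 + 31 + 31 + 30 + 31 = 304 (2031 is not a leap year); day of year = 304 + 8 = 312
Rest of 2027: 365 - 38 = 327
Full years 2028 (366), 2029 (365), 2030 (365): 1096
Total = 327 + 1096 + 312 = 1735

1735 days


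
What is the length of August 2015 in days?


August 2015

31 days


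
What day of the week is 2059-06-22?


Date: June 22, 2059
Anchor: Jan 1, 2059. With p = 2059 - 1 = 2058: (p + p//4 - p//100 + p//400) mod 7 = (2058 + 514 - 20 + 5) mod 7 = 2557 mod 7 = 2 -> Wednesday (Mon=0 ... Sun=6)
Days before June (Jan-May): 151; offset = 151 + 22 - 1 = 172
Weekday index = (2 + 172) mod 7 = 6

Day of the week: Sunday


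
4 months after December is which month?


December is month 12
12 + 4 = 16; wrap: 16 - 12 = 4

April


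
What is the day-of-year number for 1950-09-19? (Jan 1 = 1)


Date: September 19, 1950
Days in months 1 through 8: 243
Plus 19 days in September

Day of year: 262


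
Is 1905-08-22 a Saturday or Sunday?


Anchor: Jan 1, 1905. With p = 1905 - 1 = 1904: (p + p//4 - p//100 + p//400) mod 7 = (1904 + 476 - 19 + 4) mod 7 = 2365 mod 7 = 6 -> Sunday (Mon=0 ... Sun=6)
Day of year: 234; offset = 233
Weekday index = (6 + 233) mod 7 = 1 -> Tuesday
Weekend days: Saturday, Sunday

No


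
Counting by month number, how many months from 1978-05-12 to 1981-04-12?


From May 1978 to April 1981
3 years * 12 = 36 months, minus 1 month = 35

35 months


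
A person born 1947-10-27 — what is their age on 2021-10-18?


Birth: 1947-10-27
Reference: 2021-10-18
Year difference: 2021 - 1947 = 74
Birthday not yet reached in 2021, subtract 1

73 years old


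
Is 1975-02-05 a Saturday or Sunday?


Anchor: Jan 1, 1975. With p = 1975 - 1 = 1974: (p + p//4 - p//100 + p//400) mod 7 = (1974 + 493 - 19 + 4) mod 7 = 2452 mod 7 = 2 -> Wednesday (Mon=0 ... Sun=6)
Day of year: 36; offset = 35
Weekday index = (2 + 35) mod 7 = 2 -> Wednesday
Weekend days: Saturday, Sunday

No


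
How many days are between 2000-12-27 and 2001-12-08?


From 2000-12-27 to 2001-12-08
2000-12-27: days before December = 31 + 29 + 31 + 30 + 31 + 30 + 31 + 31 + 30 + 31 + 30 = 335 (2000 is a leap year); day of year = 335 + 27 = 362
2001-12-08: days before December = 31 + 28 + 31 + 30 + 31 + 30 + 31 + 31 + 30 + 31 + 30 = 334 (2001 is not a leap year); day of year = 334 + 8 = 342
Rest of 2000: 366 - 362 = 4
Total = 4 + 342 = 346

346 days


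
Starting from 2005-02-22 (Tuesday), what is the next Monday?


Current: Tuesday
Target: Monday
Days ahead: 6

Next Monday: 2005-02-28


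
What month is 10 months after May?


May is month 5
5 + 10 = 15; wrap: 15 - 12 = 3

March


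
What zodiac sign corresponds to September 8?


Date: September 8
Conventional tropical zodiac dates: Virgo from August 23 onward; Libra starts September 23
September 8 falls within the Virgo range

Virgo


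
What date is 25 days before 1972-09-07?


Start: 1972-09-07, subtract 25 days
Back 7 days from September 7 reaches August 31, 1972 -> 18 left
August 1972: 31 - 18 = 13 -> lands on August 13

Result: 1972-08-13


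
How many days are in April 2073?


April 2073

30 days


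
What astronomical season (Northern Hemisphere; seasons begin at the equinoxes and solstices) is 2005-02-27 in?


Date: February 27
Astronomical Winter (approx.; exact equinox/solstice day varies by year): December 21 to March 19
February 27 falls within the Winter window

Winter


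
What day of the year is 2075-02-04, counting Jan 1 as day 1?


Date: February 4, 2075
Days in months 1 through 1: 31
Plus 4 days in February

Day of year: 35


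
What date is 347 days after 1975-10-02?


Start: 1975-10-02, add 347 days
October 1975 has 31 days: 31 - 2 = 29 days to October 31 -> 318 left
November 1975 has 30 days -> 288 left
December 1975 has 31 days -> 257 left
January 1976 has 31 days -> 226 left
February 1976 has 29 days -> 197 left
March 1976 has 31 days -> 166 left
April 1976 has 30 days -> 136 left
May 1976 has 31 days -> 105 left
June 1976 has 30 days -> 75 left
July 1976 has 31 days -> 44 left
August 1976 has 31 days -> 13 left
September 1976: 13 <= 30 -> lands on September 13

Result: 1976-09-13


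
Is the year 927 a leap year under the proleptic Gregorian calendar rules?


Gregorian leap year rule: divisible by 4, but not by 100, unless also by 400.
927 is not divisible by 4 -> not a leap year

No


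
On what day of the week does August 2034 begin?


Target: August 1, 2034
Anchor: Jan 1, 2034. With p = 2034 - 1 = 2033: (p + p//4 - p//100 + p//400) mod 7 = (2033 + 508 - 20 + 5) mod 7 = 2526 mod 7 = 6 -> Sunday (Mon=0 ... Sun=6)
Days before August (Jan-Jul): 212 days
Weekday index = (6 + 212) mod 7 = 1

Tuesday


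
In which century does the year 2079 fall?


Century = (year - 1) // 100 + 1
= (2079 - 1) // 100 + 1
= 2078 // 100 + 1
= 20 + 1

21st century


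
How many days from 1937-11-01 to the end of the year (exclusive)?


Day of year: 305 of 365
Remaining = 365 - 305

60 days


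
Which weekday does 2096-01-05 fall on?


Date: January 5, 2096
Anchor: Jan 1, 2096. With p = 2096 - 1 = 2095: (p + p//4 - p//100 + p//400) mod 7 = (2095 + 523 - 20 + 5) mod 7 = 2603 mod 7 = 6 -> Sunday (Mon=0 ... Sun=6)
Days into year = 5 - 1 = 4
Weekday index = (6 + 4) mod 7 = 3

Day of the week: Thursday


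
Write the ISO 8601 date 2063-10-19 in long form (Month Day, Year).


ISO 2063-10-19 parses as year=2063, month=10, day=19
Month 10 -> October

October 19, 2063


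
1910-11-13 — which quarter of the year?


Month: November (month 11)
Q1: Jan-Mar, Q2: Apr-Jun, Q3: Jul-Sep, Q4: Oct-Dec

Q4


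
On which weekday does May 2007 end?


May 2007 has 31 days
Anchor: Jan 1, 2007. With p = 2007 - 1 = 2006: (p + p//4 - p//100 + p//400) mod 7 = (2006 + 501 - 20 + 5) mod 7 = 2492 mod 7 = 0 -> Monday (Mon=0 ... Sun=6)
Days before May (Jan-Apr): 120; May 1 index = (0 + 120) mod 7 = 1 -> Tuesday
Last day offset: 31 - 1 = 30 days
Weekday index = (1 + 30) mod 7 = 3

Thursday, May 31


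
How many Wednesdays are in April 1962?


April 1962 has 30 days
Anchor: Jan 1, 1962. With p = 1962 - 1 = 1961: (p + p//4 - p//100 + p//400) mod 7 = (1961 + 490 - 19 + 4) mod 7 = 2436 mod 7 = 0 -> Monday (Mon=0 ... Sun=6)
Days before April (Jan-Mar): 90; April 1 index = (0 + 90) mod 7 = 6 -> Sunday
First Wednesday is April 4
Wednesdays: 4, 11, 18, 25

4 Wednesdays


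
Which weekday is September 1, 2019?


Target: September 1, 2019
Anchor: Jan 1, 2019. With p = 2019 - 1 = 2018: (p + p//4 - p//100 + p//400) mod 7 = (2018 + 504 - 20 + 5) mod 7 = 2507 mod 7 = 1 -> Tuesday (Mon=0 ... Sun=6)
Days before September (Jan-Aug): 243 days
Weekday index = (1 + 243) mod 7 = 6

Sunday


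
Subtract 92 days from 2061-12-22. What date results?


Start: 2061-12-22, subtract 92 days
Back 22 days from December 22 reaches November 30, 2061 -> 70 left
November 2061 has 30 days -> back to October 31, 2061 -> 40 left
October 2061 has 31 days -> back to September 30, 2061 -> 9 left
September 2061: 30 - 9 = 21 -> lands on September 21

Result: 2061-09-21


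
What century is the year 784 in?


Century = (year - 1) // 100 + 1
= (784 - 1) // 100 + 1
= 783 // 100 + 1
= 7 + 1

8th century


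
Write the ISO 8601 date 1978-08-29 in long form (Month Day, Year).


ISO 1978-08-29 parses as year=1978, month=08, day=29
Month 8 -> August

August 29, 1978


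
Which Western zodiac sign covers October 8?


Date: October 8
Conventional tropical zodiac dates: Libra from September 23 onward; Scorpio starts October 23
October 8 falls within the Libra range

Libra


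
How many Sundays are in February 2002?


February 2002 has 28 days
Anchor: Jan 1, 2002. With p = 2002 - 1 = 2001: (p + p//4 - p//100 + p//400) mod 7 = (2001 + 500 - 20 + 5) mod 7 = 2486 mod 7 = 1 -> Tuesday (Mon=0 ... Sun=6)
Days before February (Jan): 31; February 1 index = (1 + 31) mod 7 = 4 -> Friday
First Sunday is February 3
Sundays: 3, 10, 17, 24

4 Sundays


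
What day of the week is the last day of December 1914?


December 1914 has 31 days
Anchor: Jan 1, 1914. With p = 1914 - 1 = 1913: (p + p//4 - p//100 + p//400) mod 7 = (1913 + 478 - 19 + 4) mod 7 = 2376 mod 7 = 3 -> Thursday (Mon=0 ... Sun=6)
Days before December (Jan-Nov): 334; December 1 index = (3 + 334) mod 7 = 1 -> Tuesday
Last day offset: 31 - 1 = 30 days
Weekday index = (1 + 30) mod 7 = 3

Thursday, December 31


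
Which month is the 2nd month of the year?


Month 2 of 12

February


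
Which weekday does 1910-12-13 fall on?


Date: December 13, 1910
Anchor: Jan 1, 1910. With p = 1910 - 1 = 1909: (p + p//4 - p//100 + p//400) mod 7 = (1909 + 477 - 19 + 4) mod 7 = 2371 mod 7 = 5 -> Saturday (Mon=0 ... Sun=6)
Days before December (Jan-Nov): 334; offset = 334 + 13 - 1 = 346
Weekday index = (5 + 346) mod 7 = 1

Day of the week: Tuesday


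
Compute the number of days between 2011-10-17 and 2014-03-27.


From 2011-10-17 to 2014-03-27
2011-10-17: days before October = 31 + 28 + 31 + 30 + 31 + 30 + 31 + 31 + 30 = 273 (2011 is not a leap year); day of year = 273 + 17 = 290
2014-03-27: days before March = 31 + 28 = 59 (2014 is not a leap year); day of year = 59 + 27 = 86
Rest of 2011: 365 - 290 = 75
Full years 2012 (366), 2013 (365): 731
Total = 75 + 731 + 86 = 892

892 days


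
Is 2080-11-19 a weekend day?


Anchor: Jan 1, 2080. With p = 2080 - 1 = 2079: (p + p//4 - p//100 + p//400) mod 7 = (2079 + 519 - 20 + 5) mod 7 = 2583 mod 7 = 0 -> Monday (Mon=0 ... Sun=6)
Day of year: 324; offset = 323
Weekday index = (0 + 323) mod 7 = 1 -> Tuesday
Weekend days: Saturday, Sunday

No


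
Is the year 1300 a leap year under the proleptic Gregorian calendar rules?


Gregorian leap year rule: divisible by 4, but not by 100, unless also by 400.
1300 is divisible by 100 but not 400 -> not a leap year

No


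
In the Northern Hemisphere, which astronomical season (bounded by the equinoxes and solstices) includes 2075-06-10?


Date: June 10
Astronomical Spring (approx.; exact equinox/solstice day varies by year): March 20 to June 20
June 10 falls within the Spring window

Spring


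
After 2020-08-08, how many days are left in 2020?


Day of year: 221 of 366
Remaining = 366 - 221

145 days


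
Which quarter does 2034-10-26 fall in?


Month: October (month 10)
Q1: Jan-Mar, Q2: Apr-Jun, Q3: Jul-Sep, Q4: Oct-Dec

Q4


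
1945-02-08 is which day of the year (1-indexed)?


Date: February 8, 1945
Days in months 1 through 1: 31
Plus 8 days in February

Day of year: 39


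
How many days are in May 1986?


May 1986

31 days


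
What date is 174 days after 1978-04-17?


Start: 1978-04-17, add 174 days
April 1978 has 30 days: 30 - 17 = 13 days to April 30 -> 161 left
May 1978 has 31 days -> 130 left
June 1978 has 30 days -> 100 left
July 1978 has 31 days -> 69 left
August 1978 has 31 days -> 38 left
September 1978 has 30 days -> 8 left
October 1978: 8 <= 31 -> lands on October 8

Result: 1978-10-08


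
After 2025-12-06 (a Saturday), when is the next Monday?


Current: Saturday
Target: Monday
Days ahead: 2

Next Monday: 2025-12-08


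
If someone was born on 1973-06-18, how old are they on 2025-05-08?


Birth: 1973-06-18
Reference: 2025-05-08
Year difference: 2025 - 1973 = 52
Birthday not yet reached in 2025, subtract 1

51 years old


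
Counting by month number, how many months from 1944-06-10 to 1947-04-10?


From June 1944 to April 1947
3 years * 12 = 36 months, minus 2 months = 34

34 months


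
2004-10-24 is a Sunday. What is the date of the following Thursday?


Current: Sunday
Target: Thursday
Days ahead: 4

Next Thursday: 2004-10-28


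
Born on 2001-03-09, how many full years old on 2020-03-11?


Birth: 2001-03-09
Reference: 2020-03-11
Year difference: 2020 - 2001 = 19

19 years old


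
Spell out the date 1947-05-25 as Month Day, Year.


ISO 1947-05-25 parses as year=1947, month=05, day=25
Month 5 -> May

May 25, 1947


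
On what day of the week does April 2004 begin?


Target: April 1, 2004
Anchor: Jan 1, 2004. With p = 2004 - 1 = 2003: (p + p//4 - p//100 + p//400) mod 7 = (2003 + 500 - 20 + 5) mod 7 = 2488 mod 7 = 3 -> Thursday (Mon=0 ... Sun=6)
Days before April (Jan-Mar): 91 days
Weekday index = (3 + 91) mod 7 = 3

Thursday


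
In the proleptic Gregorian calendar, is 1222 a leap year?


Gregorian leap year rule: divisible by 4, but not by 100, unless also by 400.
1222 is not divisible by 4 -> not a leap year

No


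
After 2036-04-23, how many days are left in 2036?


Day of year: 114 of 366
Remaining = 366 - 114

252 days


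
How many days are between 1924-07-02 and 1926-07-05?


From 1924-07-02 to 1926-07-05
1924-07-02: days before July = 31 + 29 + 31 + 30 + 31 + 30 = 182 (1924 is a leap year); day of year = 182 + 2 = 184
1926-07-05: days before July = 31 + 28 + 31 + 30 + 31 + 30 = 181 (1926 is not a leap year); day of year = 181 + 5 = 186
Rest of 1924: 366 - 184 = 182
Full years 1925 (365): 365
Total = 182 + 365 + 186 = 733

733 days


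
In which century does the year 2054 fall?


Century = (year - 1) // 100 + 1
= (2054 - 1) // 100 + 1
= 2053 // 100 + 1
= 20 + 1

21st century


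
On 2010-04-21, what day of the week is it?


Date: April 21, 2010
Anchor: Jan 1, 2010. With p = 2010 - 1 = 2009: (p + p//4 - p//100 + p//400) mod 7 = (2009 + 502 - 20 + 5) mod 7 = 2496 mod 7 = 4 -> Friday (Mon=0 ... Sun=6)
Days before April (Jan-Mar): 90; offset = 90 + 21 - 1 = 110
Weekday index = (4 + 110) mod 7 = 2

Day of the week: Wednesday


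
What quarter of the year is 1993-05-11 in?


Month: May (month 5)
Q1: Jan-Mar, Q2: Apr-Jun, Q3: Jul-Sep, Q4: Oct-Dec

Q2


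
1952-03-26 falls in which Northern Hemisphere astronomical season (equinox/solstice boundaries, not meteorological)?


Date: March 26
Astronomical Spring (approx.; exact equinox/solstice day varies by year): March 20 to June 20
March 26 falls within the Spring window

Spring


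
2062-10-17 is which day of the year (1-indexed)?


Date: October 17, 2062
Days in months 1 through 9: 273
Plus 17 days in October

Day of year: 290


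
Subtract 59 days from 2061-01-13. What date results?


Start: 2061-01-13, subtract 59 days
Back 13 days from January 13 reaches December 31, 2060 -> 46 left
December 2060 has 31 days -> back to November 30, 2060 -> 15 left
November 2060: 30 - 15 = 15 -> lands on November 15

Result: 2060-11-15


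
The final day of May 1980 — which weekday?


May 1980 has 31 days
Anchor: Jan 1, 1980. With p = 1980 - 1 = 1979: (p + p//4 - p//100 + p//400) mod 7 = (1979 + 494 - 19 + 4) mod 7 = 2458 mod 7 = 1 -> Tuesday (Mon=0 ... Sun=6)
Days before May (Jan-Apr): 121; May 1 index = (1 + 121) mod 7 = 3 -> Thursday
Last day offset: 31 - 1 = 30 days
Weekday index = (3 + 30) mod 7 = 5

Saturday, May 31


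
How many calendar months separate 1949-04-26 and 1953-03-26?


From April 1949 to March 1953
4 years * 12 = 48 months, minus 1 month = 47

47 months


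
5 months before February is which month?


February is month 2
2 - 5 = -3; wrap: -3 + 12 = 9

September


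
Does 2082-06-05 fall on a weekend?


Anchor: Jan 1, 2082. With p = 2082 - 1 = 2081: (p + p//4 - p//100 + p//400) mod 7 = (2081 + 520 - 20 + 5) mod 7 = 2586 mod 7 = 3 -> Thursday (Mon=0 ... Sun=6)
Day of year: 156; offset = 155
Weekday index = (3 + 155) mod 7 = 4 -> Friday
Weekend days: Saturday, Sunday

No


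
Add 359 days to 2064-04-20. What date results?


Start: 2064-04-20, add 359 days
April 2064 has 30 days: 30 - 20 = 10 days to April 30 -> 349 left
May 2064 has 31 days -> 318 left
June 2064 has 30 days -> 288 left
July 2064 has 31 days -> 257 left
August 2064 has 31 days -> 226 left
September 2064 has 30 days -> 196 left
October 2064 has 31 days -> 165 left
November 2064 has 30 days -> 135 left
December 2064 has 31 days -> 104 left
January 2065 has 31 days -> 73 left
February 2065 has 28 days -> 45 left
March 2065 has 31 days -> 14 left
April 2065: 14 <= 30 -> lands on April 14

Result: 2065-04-14


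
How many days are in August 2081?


August 2081

31 days


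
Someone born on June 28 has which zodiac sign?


Date: June 28
Conventional tropical zodiac dates: Cancer from June 21 onward; Leo starts July 23
June 28 falls within the Cancer range

Cancer


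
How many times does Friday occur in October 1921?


October 1921 has 31 days
Anchor: Jan 1, 1921. With p = 1921 - 1 = 1920: (p + p//4 - p//100 + p//400) mod 7 = (1920 + 480 - 19 + 4) mod 7 = 2385 mod 7 = 5 -> Saturday (Mon=0 ... Sun=6)
Days before October (Jan-Sep): 273; October 1 index = (5 + 273) mod 7 = 5 -> Saturday
First Friday is October 7
Fridays: 7, 14, 21, 28

4 Fridays


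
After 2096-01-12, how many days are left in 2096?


Day of year: 12 of 366
Remaining = 366 - 12

354 days


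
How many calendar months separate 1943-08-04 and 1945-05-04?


From August 1943 to May 1945
2 years * 12 = 24 months, minus 3 months = 21

21 months


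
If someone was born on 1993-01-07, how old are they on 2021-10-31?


Birth: 1993-01-07
Reference: 2021-10-31
Year difference: 2021 - 1993 = 28

28 years old


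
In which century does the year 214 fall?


Century = (year - 1) // 100 + 1
= (214 - 1) // 100 + 1
= 213 // 100 + 1
= 2 + 1

3rd century


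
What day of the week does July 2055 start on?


Target: July 1, 2055
Anchor: Jan 1, 2055. With p = 2055 - 1 = 2054: (p + p//4 - p//100 + p//400) mod 7 = (2054 + 513 - 20 + 5) mod 7 = 2552 mod 7 = 4 -> Friday (Mon=0 ... Sun=6)
Days before July (Jan-Jun): 181 days
Weekday index = (4 + 181) mod 7 = 3

Thursday


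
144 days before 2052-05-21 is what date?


Start: 2052-05-21, subtract 144 days
Back 21 days from May 21 reaches April 30, 2052 -> 123 left
April 2052 has 30 days -> back to March 31, 2052 -> 93 left
March 2052 has 31 days -> back to February 29, 2052 -> 62 left
February 2052 has 29 days -> back to January 31, 2052 -> 33 left
January 2052 has 31 days -> back to December 31, 2051 -> 2 left
December 2051: 31 - 2 = 29 -> lands on December 29

Result: 2051-12-29


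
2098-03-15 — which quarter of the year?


Month: March (month 3)
Q1: Jan-Mar, Q2: Apr-Jun, Q3: Jul-Sep, Q4: Oct-Dec

Q1


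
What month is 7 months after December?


December is month 12
12 + 7 = 19; wrap: 19 - 12 = 7

July


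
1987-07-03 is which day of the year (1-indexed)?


Date: July 3, 1987
Days in months 1 through 6: 181
Plus 3 days in July

Day of year: 184


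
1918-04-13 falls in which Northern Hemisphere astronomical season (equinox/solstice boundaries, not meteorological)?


Date: April 13
Astronomical Spring (approx.; exact equinox/solstice day varies by year): March 20 to June 20
April 13 falls within the Spring window

Spring


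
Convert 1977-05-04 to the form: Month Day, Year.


ISO 1977-05-04 parses as year=1977, month=05, day=04
Month 5 -> May

May 4, 1977


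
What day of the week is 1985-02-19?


Date: February 19, 1985
Anchor: Jan 1, 1985. With p = 1985 - 1 = 1984: (p + p//4 - p//100 + p//400) mod 7 = (1984 + 496 - 19 + 4) mod 7 = 2465 mod 7 = 1 -> Tuesday (Mon=0 ... Sun=6)
Days before February (Jan): 31; offset = 31 + 19 - 1 = 49
Weekday index = (1 + 49) mod 7 = 1

Day of the week: Tuesday


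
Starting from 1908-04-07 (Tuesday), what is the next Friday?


Current: Tuesday
Target: Friday
Days ahead: 3

Next Friday: 1908-04-10


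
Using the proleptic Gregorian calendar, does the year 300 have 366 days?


Gregorian leap year rule: divisible by 4, but not by 100, unless also by 400.
300 is divisible by 100 but not 400 -> not a leap year

No


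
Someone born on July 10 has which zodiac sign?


Date: July 10
Conventional tropical zodiac dates: Cancer from June 21 onward; Leo starts July 23
July 10 falls within the Cancer range

Cancer


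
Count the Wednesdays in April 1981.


April 1981 has 30 days
Anchor: Jan 1, 1981. With p = 1981 - 1 = 1980: (p + p//4 - p//100 + p//400) mod 7 = (1980 + 495 - 19 + 4) mod 7 = 2460 mod 7 = 3 -> Thursday (Mon=0 ... Sun=6)
Days before April (Jan-Mar): 90; April 1 index = (3 + 90) mod 7 = 2 -> Wednesday
First Wednesday is April 1
Wednesdays: 1, 8, 15, 22, 29

5 Wednesdays


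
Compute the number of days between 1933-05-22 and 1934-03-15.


From 1933-05-22 to 1934-03-15
1933-05-22: days before May = 31 + 28 + 31 + 30 = 120 (1933 is not a leap year); day of year = 120 + 22 = 142
1934-03-15: days before March = 31 + 28 = 59 (1934 is not a leap year); day of year = 59 + 15 = 74
Rest of 1933: 365 - 142 = 223
Total = 223 + 74 = 297

297 days


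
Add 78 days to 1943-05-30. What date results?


Start: 1943-05-30, add 78 days
May 1943 has 31 days: 31 - 30 = 1 day to May 31 -> 77 left
June 1943 has 30 days -> 47 left
July 1943 has 31 days -> 16 left
August 1943: 16 <= 31 -> lands on August 16

Result: 1943-08-16


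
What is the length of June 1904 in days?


June 1904

30 days


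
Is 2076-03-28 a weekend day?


Anchor: Jan 1, 2076. With p = 2076 - 1 = 2075: (p + p//4 - p//100 + p//400) mod 7 = (2075 + 518 - 20 + 5) mod 7 = 2578 mod 7 = 2 -> Wednesday (Mon=0 ... Sun=6)
Day of year: 88; offset = 87
Weekday index = (2 + 87) mod 7 = 5 -> Saturday
Weekend days: Saturday, Sunday

Yes


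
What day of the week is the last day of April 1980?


April 1980 has 30 days
Anchor: Jan 1, 1980. With p = 1980 - 1 = 1979: (p + p//4 - p//100 + p//400) mod 7 = (1979 + 494 - 19 + 4) mod 7 = 2458 mod 7 = 1 -> Tuesday (Mon=0 ... Sun=6)
Days before April (Jan-Mar): 91; April 1 index = (1 + 91) mod 7 = 1 -> Tuesday
Last day offset: 30 - 1 = 29 days
Weekday index = (1 + 29) mod 7 = 2

Wednesday, April 30


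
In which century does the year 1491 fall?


Century = (year - 1) // 100 + 1
= (1491 - 1) // 100 + 1
= 1490 // 100 + 1
= 14 + 1

15th century


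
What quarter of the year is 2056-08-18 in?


Month: August (month 8)
Q1: Jan-Mar, Q2: Apr-Jun, Q3: Jul-Sep, Q4: Oct-Dec

Q3


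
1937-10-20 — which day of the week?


Date: October 20, 1937
Anchor: Jan 1, 1937. With p = 1937 - 1 = 1936: (p + p//4 - p//100 + p//400) mod 7 = (1936 + 484 - 19 + 4) mod 7 = 2405 mod 7 = 4 -> Friday (Mon=0 ... Sun=6)
Days before October (Jan-Sep): 273; offset = 273 + 20 - 1 = 292
Weekday index = (4 + 292) mod 7 = 2

Day of the week: Wednesday


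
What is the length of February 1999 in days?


February 1999 (leap year: no)

28 days


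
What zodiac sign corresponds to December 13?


Date: December 13
Conventional tropical zodiac dates: Sagittarius from November 22 onward; Capricorn starts December 22
December 13 falls within the Sagittarius range

Sagittarius


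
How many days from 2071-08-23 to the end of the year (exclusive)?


Day of year: 235 of 365
Remaining = 365 - 235

130 days


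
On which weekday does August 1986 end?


August 1986 has 31 days
Anchor: Jan 1, 1986. With p = 1986 - 1 = 1985: (p + p//4 - p//100 + p//400) mod 7 = (1985 + 496 - 19 + 4) mod 7 = 2466 mod 7 = 2 -> Wednesday (Mon=0 ... Sun=6)
Days before August (Jan-Jul): 212; August 1 index = (2 + 212) mod 7 = 4 -> Friday
Last day offset: 31 - 1 = 30 days
Weekday index = (4 + 30) mod 7 = 6

Sunday, August 31


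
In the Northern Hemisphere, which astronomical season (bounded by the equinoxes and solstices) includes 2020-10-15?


Date: October 15
Astronomical Autumn (approx.; exact equinox/solstice day varies by year): September 22 to December 20
October 15 falls within the Autumn window

Autumn


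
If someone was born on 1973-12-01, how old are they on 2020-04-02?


Birth: 1973-12-01
Reference: 2020-04-02
Year difference: 2020 - 1973 = 47
Birthday not yet reached in 2020, subtract 1

46 years old


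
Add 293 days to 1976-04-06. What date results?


Start: 1976-04-06, add 293 days
April 1976 has 30 days: 30 - 6 = 24 days to April 30 -> 269 left
May 1976 has 31 days -> 238 left
June 1976 has 30 days -> 208 left
July 1976 has 31 days -> 177 left
August 1976 has 31 days -> 146 left
September 1976 has 30 days -> 116 left
October 1976 has 31 days -> 85 left
November 1976 has 30 days -> 55 left
December 1976 has 31 days -> 24 left
January 1977: 24 <= 31 -> lands on January 24

Result: 1977-01-24


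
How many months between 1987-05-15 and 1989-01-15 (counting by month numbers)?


From May 1987 to January 1989
2 years * 12 = 24 months, minus 4 months = 20

20 months


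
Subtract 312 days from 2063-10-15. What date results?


Start: 2063-10-15, subtract 312 days
Back 15 days from October 15 reaches September 30, 2063 -> 297 left
September 2063 has 30 days -> back to August 31, 2063 -> 267 left
August 2063 has 31 days -> back to July 31, 2063 -> 236 left
July 2063 has 31 days -> back to June 30, 2063 -> 205 left
June 2063 has 30 days -> back to May 31, 2063 -> 175 left
May 2063 has 31 days -> back to April 30, 2063 -> 144 left
April 2063 has 30 days -> back to March 31, 2063 -> 114 left
March 2063 has 31 days -> back to February 28, 2063 -> 83 left
February 2063 has 28 days -> back to January 31, 2063 -> 55 left
January 2063 has 31 days -> back to December 31, 2062 -> 24 left
December 2062: 31 - 24 = 7 -> lands on December 7

Result: 2062-12-07


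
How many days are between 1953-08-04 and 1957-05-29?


From 1953-08-04 to 1957-05-29
1953-08-04: days before August = 31 + 28 + 31 + 30 + 31 + 30 + 31 = 212 (1953 is not a leap year); day of year = 212 + 4 = 216
1957-05-29: days before May = 31 + 28 + 31 + 30 = 120 (1957 is not a leap year); day of year = 120 + 29 = 149
Rest of 1953: 365 - 216 = 149
Full years 1954 (365), 1955 (365), 1956 (366): 1096
Total = 149 + 1096 + 149 = 1394

1394 days


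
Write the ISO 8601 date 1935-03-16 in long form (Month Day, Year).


ISO 1935-03-16 parses as year=1935, month=03, day=16
Month 3 -> March

March 16, 1935


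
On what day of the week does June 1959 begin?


Target: June 1, 1959
Anchor: Jan 1, 1959. With p = 1959 - 1 = 1958: (p + p//4 - p//100 + p//400) mod 7 = (1958 + 489 - 19 + 4) mod 7 = 2432 mod 7 = 3 -> Thursday (Mon=0 ... Sun=6)
Days before June (Jan-May): 151 days
Weekday index = (3 + 151) mod 7 = 0

Monday


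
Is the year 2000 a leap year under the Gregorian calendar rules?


Gregorian leap year rule: divisible by 4, but not by 100, unless also by 400.
2000 is divisible by 400 -> leap year

Yes


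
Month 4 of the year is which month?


Month 4 of 12

April


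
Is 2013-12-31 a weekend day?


Anchor: Jan 1, 2013. With p = 2013 - 1 = 2012: (p + p//4 - p//100 + p//400) mod 7 = (2012 + 503 - 20 + 5) mod 7 = 2500 mod 7 = 1 -> Tuesday (Mon=0 ... Sun=6)
Day of year: 365; offset = 364
Weekday index = (1 + 364) mod 7 = 1 -> Tuesday
Weekend days: Saturday, Sunday

No


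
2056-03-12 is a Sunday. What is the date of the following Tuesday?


Current: Sunday
Target: Tuesday
Days ahead: 2

Next Tuesday: 2056-03-14


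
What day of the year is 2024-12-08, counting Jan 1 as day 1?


Date: December 8, 2024
Days in months 1 through 11: 335
Plus 8 days in December

Day of year: 343


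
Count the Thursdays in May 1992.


May 1992 has 31 days
Anchor: Jan 1, 1992. With p = 1992 - 1 = 1991: (p + p//4 - p//100 + p//400) mod 7 = (1991 + 497 - 19 + 4) mod 7 = 2473 mod 7 = 2 -> Wednesday (Mon=0 ... Sun=6)
Days before May (Jan-Apr): 121; May 1 index = (2 + 121) mod 7 = 4 -> Friday
First Thursday is May 7
Thursdays: 7, 14, 21, 28

4 Thursdays


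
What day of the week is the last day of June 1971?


June 1971 has 30 days
Anchor: Jan 1, 1971. With p = 1971 - 1 = 1970: (p + p//4 - p//100 + p//400) mod 7 = (1970 + 492 - 19 + 4) mod 7 = 2447 mod 7 = 4 -> Friday (Mon=0 ... Sun=6)
Days before June (Jan-May): 151; June 1 index = (4 + 151) mod 7 = 1 -> Tuesday
Last day offset: 30 - 1 = 29 days
Weekday index = (1 + 29) mod 7 = 2

Wednesday, June 30


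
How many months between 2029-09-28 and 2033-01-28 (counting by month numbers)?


From September 2029 to January 2033
4 years * 12 = 48 months, minus 8 months = 40

40 months


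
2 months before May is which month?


May is month 5
5 - 2 = 3

March


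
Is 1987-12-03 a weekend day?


Anchor: Jan 1, 1987. With p = 1987 - 1 = 1986: (p + p//4 - p//100 + p//400) mod 7 = (1986 + 496 - 19 + 4) mod 7 = 2467 mod 7 = 3 -> Thursday (Mon=0 ... Sun=6)
Day of year: 337; offset = 336
Weekday index = (3 + 336) mod 7 = 3 -> Thursday
Weekend days: Saturday, Sunday

No


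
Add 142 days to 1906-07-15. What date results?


Start: 1906-07-15, add 142 days
July 1906 has 31 days: 31 - 15 = 16 days to July 31 -> 126 left
August 1906 has 31 days -> 95 left
September 1906 has 30 days -> 65 left
October 1906 has 31 days -> 34 left
November 1906 has 30 days -> 4 left
December 1906: 4 <= 31 -> lands on December 4

Result: 1906-12-04


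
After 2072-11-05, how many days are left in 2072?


Day of year: 310 of 366
Remaining = 366 - 310

56 days


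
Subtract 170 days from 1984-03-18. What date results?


Start: 1984-03-18, subtract 170 days
Back 18 days from March 18 reaches February 29, 1984 -> 152 left
February 1984 has 29 days -> back to January 31, 1984 -> 123 left
January 1984 has 31 days -> back to December 31, 1983 -> 92 left
December 1983 has 31 days -> back to November 30, 1983 -> 61 left
November 1983 has 30 days -> back to October 31, 1983 -> 31 left
October 1983 has 31 days -> back to September 30, 1983 -> 0 left
September 1983: 30 - 0 = 30 -> lands on September 30

Result: 1983-09-30


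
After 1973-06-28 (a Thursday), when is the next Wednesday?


Current: Thursday
Target: Wednesday
Days ahead: 6

Next Wednesday: 1973-07-04


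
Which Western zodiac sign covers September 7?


Date: September 7
Conventional tropical zodiac dates: Virgo from August 23 onward; Libra starts September 23
September 7 falls within the Virgo range

Virgo


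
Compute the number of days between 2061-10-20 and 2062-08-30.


From 2061-10-20 to 2062-08-30
2061-10-20: days before October = 31 + 28 + 31 + 30 + 31 + 30 + 31 + 31 + 30 = 273 (2061 is not a leap year); day of year = 273 + 20 = 293
2062-08-30: days before August = 31 + 28 + 31 + 30 + 31 + 30 + 31 = 212 (2062 is not a leap year); day of year = 212 + 30 = 242
Rest of 2061: 365 - 293 = 72
Total = 72 + 242 = 314

314 days


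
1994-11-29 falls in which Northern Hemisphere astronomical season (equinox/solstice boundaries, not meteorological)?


Date: November 29
Astronomical Autumn (approx.; exact equinox/solstice day varies by year): September 22 to December 20
November 29 falls within the Autumn window

Autumn


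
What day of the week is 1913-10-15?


Date: October 15, 1913
Anchor: Jan 1, 1913. With p = 1913 - 1 = 1912: (p + p//4 - p//100 + p//400) mod 7 = (1912 + 478 - 19 + 4) mod 7 = 2375 mod 7 = 2 -> Wednesday (Mon=0 ... Sun=6)
Days before October (Jan-Sep): 273; offset = 273 + 15 - 1 = 287
Weekday index = (2 + 287) mod 7 = 2

Day of the week: Wednesday


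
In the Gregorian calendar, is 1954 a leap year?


Gregorian leap year rule: divisible by 4, but not by 100, unless also by 400.
1954 is not divisible by 4 -> not a leap year

No


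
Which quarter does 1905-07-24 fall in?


Month: July (month 7)
Q1: Jan-Mar, Q2: Apr-Jun, Q3: Jul-Sep, Q4: Oct-Dec

Q3


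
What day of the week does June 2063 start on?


Target: June 1, 2063
Anchor: Jan 1, 2063. With p = 2063 - 1 = 2062: (p + p//4 - p//100 + p//400) mod 7 = (2062 + 515 - 20 + 5) mod 7 = 2562 mod 7 = 0 -> Monday (Mon=0 ... Sun=6)
Days before June (Jan-May): 151 days
Weekday index = (0 + 151) mod 7 = 4

Friday


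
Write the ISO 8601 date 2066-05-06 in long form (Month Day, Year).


ISO 2066-05-06 parses as year=2066, month=05, day=06
Month 5 -> May

May 6, 2066


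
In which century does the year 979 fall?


Century = (year - 1) // 100 + 1
= (979 - 1) // 100 + 1
= 978 // 100 + 1
= 9 + 1

10th century


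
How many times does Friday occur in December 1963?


December 1963 has 31 days
Anchor: Jan 1, 1963. With p = 1963 - 1 = 1962: (p + p//4 - p//100 + p//400) mod 7 = (1962 + 490 - 19 + 4) mod 7 = 2437 mod 7 = 1 -> Tuesday (Mon=0 ... Sun=6)
Days before December (Jan-Nov): 334; December 1 index = (1 + 334) mod 7 = 6 -> Sunday
First Friday is December 6
Fridays: 6, 13, 20, 27

4 Fridays


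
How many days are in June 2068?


June 2068

30 days


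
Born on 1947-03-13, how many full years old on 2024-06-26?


Birth: 1947-03-13
Reference: 2024-06-26
Year difference: 2024 - 1947 = 77

77 years old


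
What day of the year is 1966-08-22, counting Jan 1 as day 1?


Date: August 22, 1966
Days in months 1 through 7: 212
Plus 22 days in August

Day of year: 234


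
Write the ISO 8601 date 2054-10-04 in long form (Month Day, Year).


ISO 2054-10-04 parses as year=2054, month=10, day=04
Month 10 -> October

October 4, 2054


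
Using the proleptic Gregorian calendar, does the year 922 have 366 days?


Gregorian leap year rule: divisible by 4, but not by 100, unless also by 400.
922 is not divisible by 4 -> not a leap year

No


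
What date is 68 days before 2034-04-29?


Start: 2034-04-29, subtract 68 days
Back 29 days from April 29 reaches March 31, 2034 -> 39 left
March 2034 has 31 days -> back to February 28, 2034 -> 8 left
February 2034: 28 - 8 = 20 -> lands on February 20

Result: 2034-02-20


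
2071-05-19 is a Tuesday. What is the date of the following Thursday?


Current: Tuesday
Target: Thursday
Days ahead: 2

Next Thursday: 2071-05-21


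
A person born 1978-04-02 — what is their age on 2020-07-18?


Birth: 1978-04-02
Reference: 2020-07-18
Year difference: 2020 - 1978 = 42

42 years old


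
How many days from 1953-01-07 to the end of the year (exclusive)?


Day of year: 7 of 365
Remaining = 365 - 7

358 days


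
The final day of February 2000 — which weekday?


February 2000 has 29 days
Anchor: Jan 1, 2000. With p = 2000 - 1 = 1999: (p + p//4 - p//100 + p//400) mod 7 = (1999 + 499 - 19 + 4) mod 7 = 2483 mod 7 = 5 -> Saturday (Mon=0 ... Sun=6)
Days before February (Jan): 31; February 1 index = (5 + 31) mod 7 = 1 -> Tuesday
Last day offset: 29 - 1 = 28 days
Weekday index = (1 + 28) mod 7 = 1

Tuesday, February 29


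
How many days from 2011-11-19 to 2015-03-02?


From 2011-11-19 to 2015-03-02
2011-11-19: days before November = 31 + 28 + 31 + 30 + 31 + 30 + 31 + 31 + 30 + 31 = 304 (2011 is not a leap year); day of year = 304 + 19 = 323
2015-03-02: days before March = 31 + 28 = 59 (2015 is not a leap year); day of year = 59 + 2 = 61
Rest of 2011: 365 - 323 = 42
Full years 2012 (366), 2013 (365), 2014 (365): 1096
Total = 42 + 1096 + 61 = 1199

1199 days


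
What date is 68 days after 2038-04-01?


Start: 2038-04-01, add 68 days
April 2038 has 30 days: 30 - 1 = 29 days to April 30 -> 39 left
May 2038 has 31 days -> 8 left
June 2038: 8 <= 30 -> lands on June 8

Result: 2038-06-08


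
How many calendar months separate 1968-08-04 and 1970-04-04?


From August 1968 to April 1970
2 years * 12 = 24 months, minus 4 months = 20

20 months


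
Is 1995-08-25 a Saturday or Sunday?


Anchor: Jan 1, 1995. With p = 1995 - 1 = 1994: (p + p//4 - p//100 + p//400) mod 7 = (1994 + 498 - 19 + 4) mod 7 = 2477 mod 7 = 6 -> Sunday (Mon=0 ... Sun=6)
Day of year: 237; offset = 236
Weekday index = (6 + 236) mod 7 = 4 -> Friday
Weekend days: Saturday, Sunday

No


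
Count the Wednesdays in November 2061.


November 2061 has 30 days
Anchor: Jan 1, 2061. With p = 2061 - 1 = 2060: (p + p//4 - p//100 + p//400) mod 7 = (2060 + 515 - 20 + 5) mod 7 = 2560 mod 7 = 5 -> Saturday (Mon=0 ... Sun=6)
Days before November (Jan-Oct): 304; November 1 index = (5 + 304) mod 7 = 1 -> Tuesday
First Wednesday is November 2
Wednesdays: 2, 9, 16, 23, 30

5 Wednesdays


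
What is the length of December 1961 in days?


December 1961

31 days


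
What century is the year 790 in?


Century = (year - 1) // 100 + 1
= (790 - 1) // 100 + 1
= 789 // 100 + 1
= 7 + 1

8th century
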